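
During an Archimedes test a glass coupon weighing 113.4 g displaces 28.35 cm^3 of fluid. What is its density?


Use the definition of density:
  rho = mass / volume
  rho = 113.4 / 28.35 = 4.0 g/cm^3

4.0 g/cm^3


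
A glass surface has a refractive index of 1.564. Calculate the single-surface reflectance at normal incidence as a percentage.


Fresnel reflectance at normal incidence:
  R = ((n - 1)/(n + 1))^2
  (n - 1)/(n + 1) = (1.564 - 1)/(1.564 + 1) = 0.219969
  R = 0.219969^2 = 0.0483864
  R(%) = 0.0483864 * 100 = 4.839%

4.839%


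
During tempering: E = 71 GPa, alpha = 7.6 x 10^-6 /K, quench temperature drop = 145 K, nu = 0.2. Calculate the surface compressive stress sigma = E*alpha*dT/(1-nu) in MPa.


Tempering stress: sigma = E * alpha * dT / (1 - nu)
  E (MPa) = 71 * 1000 = 71000
  Numerator = 71000 * (7.6 x 10^-6) * 145 = 78.242
  Denominator = 1 - 0.2 = 0.8
  sigma = 78.242 / 0.8 = 97.8 MPa

97.8 MPa


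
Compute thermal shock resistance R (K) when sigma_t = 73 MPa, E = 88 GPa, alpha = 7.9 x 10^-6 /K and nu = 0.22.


Thermal shock resistance: R = sigma * (1 - nu) / (E * alpha)
  Numerator = 73 * (1 - 0.22) = 56.94
  Denominator = 88 * 1000 * (7.9 x 10^-6) = 0.6952
  R = 56.94 / 0.6952 = 81.9 K

81.9 K


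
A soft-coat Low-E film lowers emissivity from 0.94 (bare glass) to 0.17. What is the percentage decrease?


Percentage reduction = (1 - coated/uncoated) * 100
  Ratio = 0.17 / 0.94 = 0.1809
  Reduction = (1 - 0.1809) * 100 = 81.9%

81.9%


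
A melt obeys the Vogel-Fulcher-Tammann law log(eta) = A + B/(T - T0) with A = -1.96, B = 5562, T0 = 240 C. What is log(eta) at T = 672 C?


VFT equation: log(eta) = A + B / (T - T0)
  T - T0 = 672 - 240 = 432
  B / (T - T0) = 5562 / 432 = 12.875
  log(eta) = -1.96 + 12.875 = 10.915

10.915


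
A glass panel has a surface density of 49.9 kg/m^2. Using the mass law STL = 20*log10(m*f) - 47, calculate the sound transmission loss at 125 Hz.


Mass law: STL = 20 * log10(m * f) - 47
  m * f = 49.9 * 125 = 6237.5
  log10(6237.5) = 3.79501
  STL = 20 * 3.79501 - 47 = 75.9002 - 47 = 28.9 dB

28.9 dB


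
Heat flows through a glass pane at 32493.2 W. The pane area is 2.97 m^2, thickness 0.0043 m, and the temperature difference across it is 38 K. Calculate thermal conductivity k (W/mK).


Fourier's law rearranged: k = Q * t / (A * dT)
  Numerator = 32493.2 * 0.0043 = 139.72076
  Denominator = 2.97 * 38 = 112.86
  k = 139.72076 / 112.86 = 1.238 W/mK

1.238 W/mK


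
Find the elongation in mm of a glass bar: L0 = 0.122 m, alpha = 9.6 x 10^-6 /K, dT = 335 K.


Thermal expansion formula: dL = alpha * L0 * dT
  dL = (9.6 x 10^-6) * 0.122 * 335 = 0.00039235 m
Convert to mm: 0.00039235 * 1000 = 0.3924 mm

0.3924 mm


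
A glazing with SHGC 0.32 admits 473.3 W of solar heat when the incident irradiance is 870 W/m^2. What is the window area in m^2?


Rearrange Q = Area * SHGC * Irradiance:
  Area = Q / (SHGC * Irradiance)
  Area = 473.3 / (0.32 * 870) = 1.7 m^2

1.7 m^2


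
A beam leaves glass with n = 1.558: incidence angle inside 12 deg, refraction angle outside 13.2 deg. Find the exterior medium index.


Apply Snell's law: n1 * sin(theta1) = n2 * sin(theta2)
  n2 = n1 * sin(theta1) / sin(theta2)
  sin(12) = 0.207912
  sin(13.2) = 0.228351
  n2 = 1.558 * 0.207912 / 0.228351 = 1.4185

1.4185


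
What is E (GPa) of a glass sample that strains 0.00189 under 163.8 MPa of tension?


Young's modulus: E = stress / strain
  E = 163.8 MPa / 0.00189 = 86666.67 MPa
Convert to GPa: 86666.67 / 1000 = 86.67 GPa

86.67 GPa


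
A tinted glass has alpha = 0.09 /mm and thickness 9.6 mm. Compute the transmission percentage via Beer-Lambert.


Beer-Lambert law: T = exp(-alpha * thickness)
  exponent = -0.09 * 9.6 = -0.864
  T = exp(-0.864) = 0.4215
  Percentage = 0.4215 * 100 = 42.15%

42.15%


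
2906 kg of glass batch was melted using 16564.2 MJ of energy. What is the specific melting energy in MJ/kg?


Rearrange E = m * s for s:
  s = E / m
  s = 16564.2 / 2906 = 5.7 MJ/kg

5.7 MJ/kg


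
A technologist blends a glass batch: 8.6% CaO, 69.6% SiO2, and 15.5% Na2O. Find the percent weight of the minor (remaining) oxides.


Sum the three major oxides:
  SiO2 + Na2O + CaO = 69.6 + 15.5 + 8.6 = 93.7%
Subtract from 100%:
  Others = 100 - 93.7 = 6.3%

6.3%


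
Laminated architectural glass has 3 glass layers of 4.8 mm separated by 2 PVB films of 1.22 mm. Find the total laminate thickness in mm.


Total thickness = glass contribution + PVB contribution
  Glass: 3 * 4.8 = 14.4 mm
  PVB: 2 * 1.22 = 2.44 mm
  Total = 14.4 + 2.44 = 16.84 mm

16.84 mm


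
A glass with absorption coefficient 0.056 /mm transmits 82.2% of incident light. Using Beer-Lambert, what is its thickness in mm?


Rearrange T = exp(-alpha * thickness):
  thickness = -ln(T) / alpha
  T = 82.2/100 = 0.822
  ln(T) = -0.19601
  -ln(T) = 0.19601
  thickness = 0.19601 / 0.056 = 3.5 mm

3.5 mm


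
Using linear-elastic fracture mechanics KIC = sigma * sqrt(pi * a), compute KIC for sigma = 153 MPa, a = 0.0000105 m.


Fracture toughness: KIC = sigma * sqrt(pi * a)
  pi * a = pi * 0.0000105 = 0.000032987
  sqrt(pi * a) = 0.005743
  KIC = 153 * 0.005743 = 0.879 MPa*sqrt(m)

0.879 MPa*sqrt(m)


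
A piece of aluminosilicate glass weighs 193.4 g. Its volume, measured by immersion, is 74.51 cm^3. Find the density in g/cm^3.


Use the definition of density:
  rho = mass / volume
  rho = 193.4 / 74.51 = 2.596 g/cm^3

2.596 g/cm^3


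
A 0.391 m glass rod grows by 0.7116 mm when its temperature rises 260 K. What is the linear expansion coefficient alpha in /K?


Rearrange dL = alpha * L0 * dT for alpha:
  alpha = dL / (L0 * dT)
  alpha = (0.7116 / 1000) / (0.391 * 260) = 0.000007 /K = 7 x 10^-6 /K

7 x 10^-6 /K


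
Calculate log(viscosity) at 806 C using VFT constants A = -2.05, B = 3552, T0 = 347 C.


VFT equation: log(eta) = A + B / (T - T0)
  T - T0 = 806 - 347 = 459
  B / (T - T0) = 3552 / 459 = 7.739
  log(eta) = -2.05 + 7.739 = 5.689

5.689


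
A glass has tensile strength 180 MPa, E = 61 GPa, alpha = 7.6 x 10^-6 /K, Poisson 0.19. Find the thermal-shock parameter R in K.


Thermal shock resistance: R = sigma * (1 - nu) / (E * alpha)
  Numerator = 180 * (1 - 0.19) = 145.8
  Denominator = 61 * 1000 * (7.6 x 10^-6) = 0.4636
  R = 145.8 / 0.4636 = 314.5 K

314.5 K


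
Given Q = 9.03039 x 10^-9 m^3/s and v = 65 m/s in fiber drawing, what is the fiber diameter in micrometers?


Cross-sectional area from continuity:
  A = Q / v = 9.03039 x 10^-9 / 65 = 1.389291 x 10^-10 m^2
Diameter from circular cross-section:
  d = sqrt(4A / pi) * 10^6 (m -> um)
  d = sqrt(4 * 1.389291 x 10^-10 / pi) * 10^6 = 13.3 um

13.3 um


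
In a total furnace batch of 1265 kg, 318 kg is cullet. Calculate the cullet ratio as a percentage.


Cullet ratio = (cullet mass / total batch mass) * 100
  Ratio = 318 / 1265 * 100 = 25.14%

25.14%


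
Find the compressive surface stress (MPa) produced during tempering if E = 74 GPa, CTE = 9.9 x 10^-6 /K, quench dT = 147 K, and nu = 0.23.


Tempering stress: sigma = E * alpha * dT / (1 - nu)
  E (MPa) = 74 * 1000 = 74000
  Numerator = 74000 * (9.9 x 10^-6) * 147 = 107.6922
  Denominator = 1 - 0.23 = 0.77
  sigma = 107.6922 / 0.77 = 139.9 MPa

139.9 MPa


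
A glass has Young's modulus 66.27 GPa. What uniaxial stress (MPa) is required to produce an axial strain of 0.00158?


Rearrange E = sigma / epsilon:
  sigma = E * epsilon
  E (MPa) = 66.27 * 1000 = 66270
  sigma = 66270 * 0.00158 = 104.71 MPa

104.71 MPa


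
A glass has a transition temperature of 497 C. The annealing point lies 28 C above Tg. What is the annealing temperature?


The annealing temperature is Tg plus the offset:
  T_anneal = 497 + 28 = 525 C

525 C


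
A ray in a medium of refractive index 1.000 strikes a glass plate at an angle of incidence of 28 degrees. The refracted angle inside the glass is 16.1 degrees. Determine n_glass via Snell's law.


Apply Snell's law: n1 * sin(theta1) = n2 * sin(theta2)
  n2 = n1 * sin(theta1) / sin(theta2)
  sin(28) = 0.469472
  sin(16.1) = 0.277315
  n2 = 1.000 * 0.469472 / 0.277315 = 1.6929

1.6929


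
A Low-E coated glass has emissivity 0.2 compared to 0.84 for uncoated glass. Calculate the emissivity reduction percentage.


Percentage reduction = (1 - coated/uncoated) * 100
  Ratio = 0.2 / 0.84 = 0.2381
  Reduction = (1 - 0.2381) * 100 = 76.2%

76.2%


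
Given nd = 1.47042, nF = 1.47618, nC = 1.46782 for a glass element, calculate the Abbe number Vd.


Abbe number formula: Vd = (nd - 1) / (nF - nC)
  nd - 1 = 1.47042 - 1 = 0.47042
  nF - nC = 1.47618 - 1.46782 = 0.00836
  Vd = 0.47042 / 0.00836 = 56.27

56.27


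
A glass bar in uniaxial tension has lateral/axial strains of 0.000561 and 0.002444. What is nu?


Poisson's ratio: nu = lateral strain / axial strain
  nu = 0.000561 / 0.002444 = 0.2295

0.2295


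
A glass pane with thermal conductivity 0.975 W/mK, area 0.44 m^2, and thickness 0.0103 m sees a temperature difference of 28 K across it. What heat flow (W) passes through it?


Fourier's law: Q = k * A * dT / t
  Q = 0.975 * 0.44 * 28 / 0.0103
  Q = 12.012 / 0.0103 = 1166.2 W

1166.2 W


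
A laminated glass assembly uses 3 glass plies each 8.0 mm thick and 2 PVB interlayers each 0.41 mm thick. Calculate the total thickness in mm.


Total thickness = glass contribution + PVB contribution
  Glass: 3 * 8.0 = 24.0 mm
  PVB: 2 * 0.41 = 0.82 mm
  Total = 24.0 + 0.82 = 24.82 mm

24.82 mm


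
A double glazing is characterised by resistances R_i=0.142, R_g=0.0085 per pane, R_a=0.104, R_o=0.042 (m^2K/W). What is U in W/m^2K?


Total thermal resistance (series):
  R_total = R_in + R_glass + R_air + R_glass + R_out
  R_total = 0.142 + 0.0085 + 0.104 + 0.0085 + 0.042 = 0.305 m^2K/W
U-value = 1 / R_total = 1 / 0.305 = 3.279 W/m^2K

3.279 W/m^2K


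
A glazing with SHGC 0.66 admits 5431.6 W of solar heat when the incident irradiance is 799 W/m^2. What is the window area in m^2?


Rearrange Q = Area * SHGC * Irradiance:
  Area = Q / (SHGC * Irradiance)
  Area = 5431.6 / (0.66 * 799) = 10.3 m^2

10.3 m^2


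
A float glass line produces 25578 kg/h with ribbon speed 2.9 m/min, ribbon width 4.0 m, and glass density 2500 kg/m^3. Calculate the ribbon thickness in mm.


Ribbon cross-section from mass balance:
  Volume rate = throughput / density = 25578 / 2500 = 10.2312 m^3/h
  thickness = volume rate / (speed * 60 * width), i.e.
  thickness = throughput / (60 * speed * width * density) * 1000
  thickness = 25578 / (60 * 2.9 * 4.0 * 2500) * 1000 = 14.7 mm

14.7 mm


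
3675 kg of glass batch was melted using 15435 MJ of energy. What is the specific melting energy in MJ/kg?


Rearrange E = m * s for s:
  s = E / m
  s = 15435 / 3675 = 4.2 MJ/kg

4.2 MJ/kg


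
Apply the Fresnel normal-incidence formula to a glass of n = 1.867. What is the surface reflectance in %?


Fresnel reflectance at normal incidence:
  R = ((n - 1)/(n + 1))^2
  (n - 1)/(n + 1) = (1.867 - 1)/(1.867 + 1) = 0.302407
  R = 0.302407^2 = 0.09145
  R(%) = 0.09145 * 100 = 9.145%

9.145%


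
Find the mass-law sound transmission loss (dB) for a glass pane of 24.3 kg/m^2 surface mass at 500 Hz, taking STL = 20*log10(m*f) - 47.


Mass law: STL = 20 * log10(m * f) - 47
  m * f = 24.3 * 500 = 12150
  log10(12150) = 4.08458
  STL = 20 * 4.08458 - 47 = 81.6916 - 47 = 34.7 dB

34.7 dB


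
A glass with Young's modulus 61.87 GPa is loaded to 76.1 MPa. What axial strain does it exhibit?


Rearrange E = sigma / epsilon:
  epsilon = sigma / E
  E (MPa) = 61.87 * 1000 = 61870
  epsilon = 76.1 / 61870 = 0.00123

0.00123


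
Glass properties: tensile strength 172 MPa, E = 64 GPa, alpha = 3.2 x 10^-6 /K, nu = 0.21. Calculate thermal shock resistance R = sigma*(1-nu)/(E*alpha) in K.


Thermal shock resistance: R = sigma * (1 - nu) / (E * alpha)
  Numerator = 172 * (1 - 0.21) = 135.88
  Denominator = 64 * 1000 * (3.2 x 10^-6) = 0.2048
  R = 135.88 / 0.2048 = 663.5 K

663.5 K


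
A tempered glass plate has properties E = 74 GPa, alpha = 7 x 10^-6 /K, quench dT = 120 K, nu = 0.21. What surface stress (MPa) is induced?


Tempering stress: sigma = E * alpha * dT / (1 - nu)
  E (MPa) = 74 * 1000 = 74000
  Numerator = 74000 * (7 x 10^-6) * 120 = 62.16
  Denominator = 1 - 0.21 = 0.79
  sigma = 62.16 / 0.79 = 78.7 MPa

78.7 MPa


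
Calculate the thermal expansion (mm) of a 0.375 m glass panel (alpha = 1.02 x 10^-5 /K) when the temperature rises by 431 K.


Thermal expansion formula: dL = alpha * L0 * dT
  dL = (1.02 x 10^-5) * 0.375 * 431 = 0.00164857 m
Convert to mm: 0.00164857 * 1000 = 1.6486 mm

1.6486 mm


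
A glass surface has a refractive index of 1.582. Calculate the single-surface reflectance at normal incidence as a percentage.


Fresnel reflectance at normal incidence:
  R = ((n - 1)/(n + 1))^2
  (n - 1)/(n + 1) = (1.582 - 1)/(1.582 + 1) = 0.225407
  R = 0.225407^2 = 0.0508083
  R(%) = 0.0508083 * 100 = 5.081%

5.081%


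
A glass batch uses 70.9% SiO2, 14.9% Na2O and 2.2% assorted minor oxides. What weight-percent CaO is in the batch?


Pieces sum to 100%:
  CaO = 100 - (SiO2 + Na2O + others)
  CaO = 100 - (70.9 + 14.9 + 2.2) = 12.0%

12.0%


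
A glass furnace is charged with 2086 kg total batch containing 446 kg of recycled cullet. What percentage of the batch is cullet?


Cullet ratio = (cullet mass / total batch mass) * 100
  Ratio = 446 / 2086 * 100 = 21.38%

21.38%


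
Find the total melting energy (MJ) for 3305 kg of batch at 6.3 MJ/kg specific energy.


Total energy = mass * specific energy
  E = 3305 * 6.3 = 20821.5 MJ

20821.5 MJ


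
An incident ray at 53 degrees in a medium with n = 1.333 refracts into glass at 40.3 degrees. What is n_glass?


Apply Snell's law: n1 * sin(theta1) = n2 * sin(theta2)
  n2 = n1 * sin(theta1) / sin(theta2)
  sin(53) = 0.798636
  sin(40.3) = 0.64679
  n2 = 1.333 * 0.798636 / 0.64679 = 1.6459

1.6459


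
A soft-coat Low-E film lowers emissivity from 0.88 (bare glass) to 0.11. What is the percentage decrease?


Percentage reduction = (1 - coated/uncoated) * 100
  Ratio = 0.11 / 0.88 = 0.125
  Reduction = (1 - 0.125) * 100 = 87.5%

87.5%


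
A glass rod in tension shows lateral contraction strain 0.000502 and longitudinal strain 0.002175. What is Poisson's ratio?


Poisson's ratio: nu = lateral strain / axial strain
  nu = 0.000502 / 0.002175 = 0.2308

0.2308


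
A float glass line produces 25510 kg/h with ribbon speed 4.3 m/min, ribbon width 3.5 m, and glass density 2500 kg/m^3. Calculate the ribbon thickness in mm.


Ribbon cross-section from mass balance:
  Volume rate = throughput / density = 25510 / 2500 = 10.204 m^3/h
  thickness = volume rate / (speed * 60 * width), i.e.
  thickness = throughput / (60 * speed * width * density) * 1000
  thickness = 25510 / (60 * 4.3 * 3.5 * 2500) * 1000 = 11.3 mm

11.3 mm


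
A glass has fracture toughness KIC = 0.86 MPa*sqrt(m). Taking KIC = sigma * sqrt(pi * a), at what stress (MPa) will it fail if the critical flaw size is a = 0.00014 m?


Rearrange KIC = sigma * sqrt(pi * a):
  sigma = KIC / sqrt(pi * a)
  sqrt(pi * 0.00014) = 0.020972
  sigma = 0.86 / 0.020972 = 41.01 MPa

41.01 MPa


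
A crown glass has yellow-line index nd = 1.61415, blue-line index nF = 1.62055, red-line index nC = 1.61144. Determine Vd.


Abbe number formula: Vd = (nd - 1) / (nF - nC)
  nd - 1 = 1.61415 - 1 = 0.61415
  nF - nC = 1.62055 - 1.61144 = 0.00911
  Vd = 0.61415 / 0.00911 = 67.41

67.41


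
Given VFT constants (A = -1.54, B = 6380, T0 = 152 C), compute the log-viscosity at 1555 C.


VFT equation: log(eta) = A + B / (T - T0)
  T - T0 = 1555 - 152 = 1403
  B / (T - T0) = 6380 / 1403 = 4.547
  log(eta) = -1.54 + 4.547 = 3.007

3.007


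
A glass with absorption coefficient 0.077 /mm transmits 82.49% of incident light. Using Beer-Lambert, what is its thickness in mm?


Rearrange T = exp(-alpha * thickness):
  thickness = -ln(T) / alpha
  T = 82.49/100 = 0.8249
  ln(T) = -0.19249
  -ln(T) = 0.19249
  thickness = 0.19249 / 0.077 = 2.5 mm

2.5 mm


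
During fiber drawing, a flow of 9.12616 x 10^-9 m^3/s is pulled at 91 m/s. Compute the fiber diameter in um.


Cross-sectional area from continuity:
  A = Q / v = 9.12616 x 10^-9 / 91 = 1.002875 x 10^-10 m^2
Diameter from circular cross-section:
  d = sqrt(4A / pi) * 10^6 (m -> um)
  d = sqrt(4 * 1.002875 x 10^-10 / pi) * 10^6 = 11.3 um

11.3 um


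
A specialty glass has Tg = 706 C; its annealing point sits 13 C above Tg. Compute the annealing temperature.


The annealing temperature is Tg plus the offset:
  T_anneal = 706 + 13 = 719 C

719 C


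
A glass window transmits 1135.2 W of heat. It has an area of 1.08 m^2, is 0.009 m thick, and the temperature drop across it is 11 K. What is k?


Fourier's law rearranged: k = Q * t / (A * dT)
  Numerator = 1135.2 * 0.009 = 10.2168
  Denominator = 1.08 * 11 = 11.88
  k = 10.2168 / 11.88 = 0.86 W/mK

0.86 W/mK


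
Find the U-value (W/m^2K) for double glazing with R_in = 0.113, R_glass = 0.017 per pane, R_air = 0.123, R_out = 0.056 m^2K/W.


Total thermal resistance (series):
  R_total = R_in + R_glass + R_air + R_glass + R_out
  R_total = 0.113 + 0.017 + 0.123 + 0.017 + 0.056 = 0.326 m^2K/W
U-value = 1 / R_total = 1 / 0.326 = 3.067 W/m^2K

3.067 W/m^2K


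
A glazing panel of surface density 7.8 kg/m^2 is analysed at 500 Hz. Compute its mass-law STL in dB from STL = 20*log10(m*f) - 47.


Mass law: STL = 20 * log10(m * f) - 47
  m * f = 7.8 * 500 = 3900
  log10(3900) = 3.59106
  STL = 20 * 3.59106 - 47 = 71.8212 - 47 = 24.8 dB

24.8 dB


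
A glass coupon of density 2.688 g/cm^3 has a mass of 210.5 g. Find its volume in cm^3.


Rearrange rho = m / V:
  V = m / rho
  V = 210.5 / 2.688 = 78.311 cm^3

78.311 cm^3


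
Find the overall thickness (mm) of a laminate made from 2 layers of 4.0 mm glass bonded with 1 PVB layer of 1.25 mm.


Total thickness = glass contribution + PVB contribution
  Glass: 2 * 4.0 = 8.0 mm
  PVB: 1 * 1.25 = 1.25 mm
  Total = 8.0 + 1.25 = 9.25 mm

9.25 mm


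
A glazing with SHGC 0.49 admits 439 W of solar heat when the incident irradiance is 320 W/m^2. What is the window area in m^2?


Rearrange Q = Area * SHGC * Irradiance:
  Area = Q / (SHGC * Irradiance)
  Area = 439 / (0.49 * 320) = 2.8 m^2

2.8 m^2


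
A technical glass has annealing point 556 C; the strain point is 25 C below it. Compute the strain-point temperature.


Strain point = annealing point - difference:
  T_strain = 556 - 25 = 531 C

531 C


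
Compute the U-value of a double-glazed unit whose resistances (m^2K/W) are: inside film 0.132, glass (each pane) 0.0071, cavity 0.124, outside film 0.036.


Total thermal resistance (series):
  R_total = R_in + R_glass + R_air + R_glass + R_out
  R_total = 0.132 + 0.0071 + 0.124 + 0.0071 + 0.036 = 0.3062 m^2K/W
U-value = 1 / R_total = 1 / 0.3062 = 3.266 W/m^2K

3.266 W/m^2K


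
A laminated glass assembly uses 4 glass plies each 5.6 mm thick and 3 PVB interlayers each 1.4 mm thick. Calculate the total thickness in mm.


Total thickness = glass contribution + PVB contribution
  Glass: 4 * 5.6 = 22.4 mm
  PVB: 3 * 1.4 = 4.2 mm
  Total = 22.4 + 4.2 = 26.6 mm

26.6 mm


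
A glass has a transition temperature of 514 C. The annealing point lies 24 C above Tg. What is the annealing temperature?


The annealing temperature is Tg plus the offset:
  T_anneal = 514 + 24 = 538 C

538 C


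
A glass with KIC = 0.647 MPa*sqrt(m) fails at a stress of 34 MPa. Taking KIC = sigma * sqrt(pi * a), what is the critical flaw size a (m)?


Rearrange KIC = sigma * sqrt(pi * a):
  sqrt(pi * a) = KIC / sigma
  sqrt(pi * a) = 0.647 / 34 = 0.019029
  a = (KIC / sigma)^2 / pi
  a = 0.019029^2 / pi = 0.0001153 m

0.0001153 m


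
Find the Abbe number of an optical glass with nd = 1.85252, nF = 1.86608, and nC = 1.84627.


Abbe number formula: Vd = (nd - 1) / (nF - nC)
  nd - 1 = 1.85252 - 1 = 0.85252
  nF - nC = 1.86608 - 1.84627 = 0.01981
  Vd = 0.85252 / 0.01981 = 43.03

43.03


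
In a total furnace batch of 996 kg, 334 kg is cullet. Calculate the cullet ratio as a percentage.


Cullet ratio = (cullet mass / total batch mass) * 100
  Ratio = 334 / 996 * 100 = 33.53%

33.53%


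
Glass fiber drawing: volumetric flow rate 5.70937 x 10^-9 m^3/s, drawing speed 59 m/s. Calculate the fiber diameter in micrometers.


Cross-sectional area from continuity:
  A = Q / v = 5.70937 x 10^-9 / 59 = 9.676898 x 10^-11 m^2
Diameter from circular cross-section:
  d = sqrt(4A / pi) * 10^6 (m -> um)
  d = sqrt(4 * 9.676898 x 10^-11 / pi) * 10^6 = 11.1 um

11.1 um


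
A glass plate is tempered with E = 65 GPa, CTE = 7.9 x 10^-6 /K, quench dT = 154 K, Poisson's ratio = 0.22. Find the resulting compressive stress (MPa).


Tempering stress: sigma = E * alpha * dT / (1 - nu)
  E (MPa) = 65 * 1000 = 65000
  Numerator = 65000 * (7.9 x 10^-6) * 154 = 79.079
  Denominator = 1 - 0.22 = 0.78
  sigma = 79.079 / 0.78 = 101.4 MPa

101.4 MPa


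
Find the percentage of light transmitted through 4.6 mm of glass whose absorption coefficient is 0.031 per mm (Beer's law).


Beer-Lambert law: T = exp(-alpha * thickness)
  exponent = -0.031 * 4.6 = -0.1426
  T = exp(-0.1426) = 0.8671
  Percentage = 0.8671 * 100 = 86.71%

86.71%


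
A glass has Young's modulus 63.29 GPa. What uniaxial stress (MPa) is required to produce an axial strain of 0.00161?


Rearrange E = sigma / epsilon:
  sigma = E * epsilon
  E (MPa) = 63.29 * 1000 = 63290
  sigma = 63290 * 0.00161 = 101.9 MPa

101.9 MPa


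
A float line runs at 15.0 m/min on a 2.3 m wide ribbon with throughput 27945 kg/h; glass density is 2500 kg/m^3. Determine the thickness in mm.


Ribbon cross-section from mass balance:
  Volume rate = throughput / density = 27945 / 2500 = 11.178 m^3/h
  thickness = volume rate / (speed * 60 * width), i.e.
  thickness = throughput / (60 * speed * width * density) * 1000
  thickness = 27945 / (60 * 15.0 * 2.3 * 2500) * 1000 = 5.4 mm

5.4 mm


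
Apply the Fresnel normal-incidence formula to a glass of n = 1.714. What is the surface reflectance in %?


Fresnel reflectance at normal incidence:
  R = ((n - 1)/(n + 1))^2
  (n - 1)/(n + 1) = (1.714 - 1)/(1.714 + 1) = 0.26308
  R = 0.26308^2 = 0.0692111
  R(%) = 0.0692111 * 100 = 6.921%

6.921%


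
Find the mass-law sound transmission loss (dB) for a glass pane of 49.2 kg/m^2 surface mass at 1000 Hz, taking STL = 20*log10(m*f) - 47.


Mass law: STL = 20 * log10(m * f) - 47
  m * f = 49.2 * 1000 = 49200
  log10(49200) = 4.69197
  STL = 20 * 4.69197 - 47 = 93.8394 - 47 = 46.8 dB

46.8 dB


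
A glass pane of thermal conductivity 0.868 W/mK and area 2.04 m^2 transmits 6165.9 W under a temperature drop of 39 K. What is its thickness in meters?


Fourier's law: t = k * A * dT / Q
  t = 0.868 * 2.04 * 39 / 6165.9
  t = 69.05808 / 6165.9 = 0.0112 m

0.0112 m


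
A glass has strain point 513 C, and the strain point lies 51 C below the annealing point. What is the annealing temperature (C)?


T_anneal = T_strain + gap:
  T_anneal = 513 + 51 = 564 C

564 C


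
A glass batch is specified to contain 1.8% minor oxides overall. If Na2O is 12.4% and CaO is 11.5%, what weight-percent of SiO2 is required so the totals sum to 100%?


Known pieces sum to 100%:
  SiO2 = 100 - (others + Na2O + CaO)
  SiO2 = 100 - (1.8 + 12.4 + 11.5) = 74.3%

74.3%


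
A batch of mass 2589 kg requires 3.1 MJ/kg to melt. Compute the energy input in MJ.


Total energy = mass * specific energy
  E = 2589 * 3.1 = 8025.9 MJ

8025.9 MJ


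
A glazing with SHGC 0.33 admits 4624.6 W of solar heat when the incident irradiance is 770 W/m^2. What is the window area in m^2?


Rearrange Q = Area * SHGC * Irradiance:
  Area = Q / (SHGC * Irradiance)
  Area = 4624.6 / (0.33 * 770) = 18.2 m^2

18.2 m^2


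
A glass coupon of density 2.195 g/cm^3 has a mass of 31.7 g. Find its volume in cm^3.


Rearrange rho = m / V:
  V = m / rho
  V = 31.7 / 2.195 = 14.442 cm^3

14.442 cm^3


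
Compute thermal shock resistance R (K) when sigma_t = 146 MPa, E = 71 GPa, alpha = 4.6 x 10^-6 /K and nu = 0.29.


Thermal shock resistance: R = sigma * (1 - nu) / (E * alpha)
  Numerator = 146 * (1 - 0.29) = 103.66
  Denominator = 71 * 1000 * (4.6 x 10^-6) = 0.3266
  R = 103.66 / 0.3266 = 317.4 K

317.4 K


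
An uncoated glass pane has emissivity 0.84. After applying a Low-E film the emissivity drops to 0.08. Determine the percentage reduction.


Percentage reduction = (1 - coated/uncoated) * 100
  Ratio = 0.08 / 0.84 = 0.0952
  Reduction = (1 - 0.0952) * 100 = 90.5%

90.5%


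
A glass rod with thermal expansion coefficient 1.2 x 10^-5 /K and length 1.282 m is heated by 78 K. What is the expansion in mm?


Thermal expansion formula: dL = alpha * L0 * dT
  dL = (1.2 x 10^-5) * 1.282 * 78 = 0.00119995 m
Convert to mm: 0.00119995 * 1000 = 1.2 mm

1.2 mm


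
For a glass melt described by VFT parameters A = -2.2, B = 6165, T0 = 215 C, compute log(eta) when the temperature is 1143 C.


VFT equation: log(eta) = A + B / (T - T0)
  T - T0 = 1143 - 215 = 928
  B / (T - T0) = 6165 / 928 = 6.643
  log(eta) = -2.2 + 6.643 = 4.443

4.443


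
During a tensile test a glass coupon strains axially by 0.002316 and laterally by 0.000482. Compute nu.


Poisson's ratio: nu = lateral strain / axial strain
  nu = 0.000482 / 0.002316 = 0.2081

0.2081


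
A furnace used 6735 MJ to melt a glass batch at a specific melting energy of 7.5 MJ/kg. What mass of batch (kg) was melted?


Rearrange E = m * s for m:
  m = E / s
  m = 6735 / 7.5 = 898.0 kg

898.0 kg


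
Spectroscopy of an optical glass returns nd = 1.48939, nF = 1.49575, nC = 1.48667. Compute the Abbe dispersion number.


Abbe number formula: Vd = (nd - 1) / (nF - nC)
  nd - 1 = 1.48939 - 1 = 0.48939
  nF - nC = 1.49575 - 1.48667 = 0.00908
  Vd = 0.48939 / 0.00908 = 53.9

53.9


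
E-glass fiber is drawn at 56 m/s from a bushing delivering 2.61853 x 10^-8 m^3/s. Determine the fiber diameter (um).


Cross-sectional area from continuity:
  A = Q / v = 2.61853 x 10^-8 / 56 = 4.675946 x 10^-10 m^2
Diameter from circular cross-section:
  d = sqrt(4A / pi) * 10^6 (m -> um)
  d = sqrt(4 * 4.675946 x 10^-10 / pi) * 10^6 = 24.4 um

24.4 um


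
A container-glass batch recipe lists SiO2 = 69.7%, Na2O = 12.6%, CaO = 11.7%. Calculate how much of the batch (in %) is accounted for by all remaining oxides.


Sum the three major oxides:
  SiO2 + Na2O + CaO = 69.7 + 12.6 + 11.7 = 94.0%
Subtract from 100%:
  Others = 100 - 94.0 = 6.0%

6.0%


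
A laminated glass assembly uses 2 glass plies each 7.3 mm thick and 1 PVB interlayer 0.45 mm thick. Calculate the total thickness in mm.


Total thickness = glass contribution + PVB contribution
  Glass: 2 * 7.3 = 14.6 mm
  PVB: 1 * 0.45 = 0.45 mm
  Total = 14.6 + 0.45 = 15.05 mm

15.05 mm


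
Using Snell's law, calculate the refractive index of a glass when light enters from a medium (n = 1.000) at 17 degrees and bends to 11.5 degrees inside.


Apply Snell's law: n1 * sin(theta1) = n2 * sin(theta2)
  n2 = n1 * sin(theta1) / sin(theta2)
  sin(17) = 0.292372
  sin(11.5) = 0.199368
  n2 = 1.000 * 0.292372 / 0.199368 = 1.4665

1.4665


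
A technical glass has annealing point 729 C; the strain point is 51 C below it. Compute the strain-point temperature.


Strain point = annealing point - difference:
  T_strain = 729 - 51 = 678 C

678 C


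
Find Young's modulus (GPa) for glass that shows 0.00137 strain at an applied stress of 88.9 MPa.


Young's modulus: E = stress / strain
  E = 88.9 MPa / 0.00137 = 64890.51 MPa
Convert to GPa: 64890.51 / 1000 = 64.89 GPa

64.89 GPa


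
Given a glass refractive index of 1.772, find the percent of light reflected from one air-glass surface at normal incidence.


Fresnel reflectance at normal incidence:
  R = ((n - 1)/(n + 1))^2
  (n - 1)/(n + 1) = (1.772 - 1)/(1.772 + 1) = 0.278499
  R = 0.278499^2 = 0.0775617
  R(%) = 0.0775617 * 100 = 7.756%

7.756%


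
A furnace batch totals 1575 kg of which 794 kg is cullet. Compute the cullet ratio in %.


Cullet ratio = (cullet mass / total batch mass) * 100
  Ratio = 794 / 1575 * 100 = 50.41%

50.41%


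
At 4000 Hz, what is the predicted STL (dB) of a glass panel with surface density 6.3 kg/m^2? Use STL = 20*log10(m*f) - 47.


Mass law: STL = 20 * log10(m * f) - 47
  m * f = 6.3 * 4000 = 25200
  log10(25200) = 4.4014
  STL = 20 * 4.4014 - 47 = 88.028 - 47 = 41.0 dB

41.0 dB


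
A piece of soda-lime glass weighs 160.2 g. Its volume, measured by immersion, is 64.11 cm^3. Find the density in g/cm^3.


Use the definition of density:
  rho = mass / volume
  rho = 160.2 / 64.11 = 2.499 g/cm^3

2.499 g/cm^3


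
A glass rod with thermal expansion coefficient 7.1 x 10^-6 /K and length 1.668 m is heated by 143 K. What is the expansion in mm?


Thermal expansion formula: dL = alpha * L0 * dT
  dL = (7.1 x 10^-6) * 1.668 * 143 = 0.00169352 m
Convert to mm: 0.00169352 * 1000 = 1.6935 mm

1.6935 mm


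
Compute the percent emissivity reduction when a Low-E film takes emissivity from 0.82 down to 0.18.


Percentage reduction = (1 - coated/uncoated) * 100
  Ratio = 0.18 / 0.82 = 0.2195
  Reduction = (1 - 0.2195) * 100 = 78.0%

78.0%


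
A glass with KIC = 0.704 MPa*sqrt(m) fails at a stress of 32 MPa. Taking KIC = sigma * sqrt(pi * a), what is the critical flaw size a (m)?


Rearrange KIC = sigma * sqrt(pi * a):
  sqrt(pi * a) = KIC / sigma
  sqrt(pi * a) = 0.704 / 32 = 0.022
  a = (KIC / sigma)^2 / pi
  a = 0.022^2 / pi = 0.0001541 m

0.0001541 m


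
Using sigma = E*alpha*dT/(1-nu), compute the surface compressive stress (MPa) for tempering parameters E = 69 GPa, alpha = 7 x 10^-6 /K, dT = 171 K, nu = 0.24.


Tempering stress: sigma = E * alpha * dT / (1 - nu)
  E (MPa) = 69 * 1000 = 69000
  Numerator = 69000 * (7 x 10^-6) * 171 = 82.593
  Denominator = 1 - 0.24 = 0.76
  sigma = 82.593 / 0.76 = 108.7 MPa

108.7 MPa


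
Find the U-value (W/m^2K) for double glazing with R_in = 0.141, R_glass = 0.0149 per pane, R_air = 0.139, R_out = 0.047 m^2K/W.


Total thermal resistance (series):
  R_total = R_in + R_glass + R_air + R_glass + R_out
  R_total = 0.141 + 0.0149 + 0.139 + 0.0149 + 0.047 = 0.3568 m^2K/W
U-value = 1 / R_total = 1 / 0.3568 = 2.803 W/m^2K

2.803 W/m^2K


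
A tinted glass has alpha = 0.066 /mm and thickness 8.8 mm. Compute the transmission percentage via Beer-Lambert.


Beer-Lambert law: T = exp(-alpha * thickness)
  exponent = -0.066 * 8.8 = -0.5808
  T = exp(-0.5808) = 0.5595
  Percentage = 0.5595 * 100 = 55.95%

55.95%


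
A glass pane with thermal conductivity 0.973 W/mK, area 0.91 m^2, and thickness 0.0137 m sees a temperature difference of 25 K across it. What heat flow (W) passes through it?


Fourier's law: Q = k * A * dT / t
  Q = 0.973 * 0.91 * 25 / 0.0137
  Q = 22.13575 / 0.0137 = 1615.7 W

1615.7 W


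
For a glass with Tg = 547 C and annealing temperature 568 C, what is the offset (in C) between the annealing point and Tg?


Offset = T_anneal - Tg:
  offset = 568 - 547 = 21 C

21 C


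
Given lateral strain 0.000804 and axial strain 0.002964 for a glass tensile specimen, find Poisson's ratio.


Poisson's ratio: nu = lateral strain / axial strain
  nu = 0.000804 / 0.002964 = 0.2713

0.2713


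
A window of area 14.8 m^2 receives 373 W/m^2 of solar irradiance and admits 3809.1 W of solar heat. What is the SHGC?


Rearrange Q = Area * SHGC * Irradiance:
  SHGC = Q / (Area * Irradiance)
  SHGC = 3809.1 / (14.8 * 373) = 0.69

0.69


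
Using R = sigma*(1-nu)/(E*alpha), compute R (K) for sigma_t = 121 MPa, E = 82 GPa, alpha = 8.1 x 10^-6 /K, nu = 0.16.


Thermal shock resistance: R = sigma * (1 - nu) / (E * alpha)
  Numerator = 121 * (1 - 0.16) = 101.64
  Denominator = 82 * 1000 * (8.1 x 10^-6) = 0.6642
  R = 101.64 / 0.6642 = 153.0 K

153.0 K


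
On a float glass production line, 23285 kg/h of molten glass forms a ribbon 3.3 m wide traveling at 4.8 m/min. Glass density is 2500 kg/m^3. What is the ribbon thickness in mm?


Ribbon cross-section from mass balance:
  Volume rate = throughput / density = 23285 / 2500 = 9.314 m^3/h
  thickness = volume rate / (speed * 60 * width), i.e.
  thickness = throughput / (60 * speed * width * density) * 1000
  thickness = 23285 / (60 * 4.8 * 3.3 * 2500) * 1000 = 9.8 mm

9.8 mm


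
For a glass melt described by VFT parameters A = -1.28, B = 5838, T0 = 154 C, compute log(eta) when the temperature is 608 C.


VFT equation: log(eta) = A + B / (T - T0)
  T - T0 = 608 - 154 = 454
  B / (T - T0) = 5838 / 454 = 12.859
  log(eta) = -1.28 + 12.859 = 11.579

11.579


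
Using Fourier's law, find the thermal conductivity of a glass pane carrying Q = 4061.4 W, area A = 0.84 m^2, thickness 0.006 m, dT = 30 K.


Fourier's law rearranged: k = Q * t / (A * dT)
  Numerator = 4061.4 * 0.006 = 24.3684
  Denominator = 0.84 * 30 = 25.2
  k = 24.3684 / 25.2 = 0.967 W/mK

0.967 W/mK


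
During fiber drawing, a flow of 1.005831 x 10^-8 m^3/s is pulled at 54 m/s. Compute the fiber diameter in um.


Cross-sectional area from continuity:
  A = Q / v = 1.005831 x 10^-8 / 54 = 1.86265 x 10^-10 m^2
Diameter from circular cross-section:
  d = sqrt(4A / pi) * 10^6 (m -> um)
  d = sqrt(4 * 1.86265 x 10^-10 / pi) * 10^6 = 15.4 um

15.4 um


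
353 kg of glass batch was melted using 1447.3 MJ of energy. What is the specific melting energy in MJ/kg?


Rearrange E = m * s for s:
  s = E / m
  s = 1447.3 / 353 = 4.1 MJ/kg

4.1 MJ/kg


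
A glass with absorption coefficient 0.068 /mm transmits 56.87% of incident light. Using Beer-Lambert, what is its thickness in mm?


Rearrange T = exp(-alpha * thickness):
  thickness = -ln(T) / alpha
  T = 56.87/100 = 0.5687
  ln(T) = -0.5644
  -ln(T) = 0.5644
  thickness = 0.5644 / 0.068 = 8.3 mm

8.3 mm


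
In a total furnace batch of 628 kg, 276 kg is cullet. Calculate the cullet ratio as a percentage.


Cullet ratio = (cullet mass / total batch mass) * 100
  Ratio = 276 / 628 * 100 = 43.95%

43.95%


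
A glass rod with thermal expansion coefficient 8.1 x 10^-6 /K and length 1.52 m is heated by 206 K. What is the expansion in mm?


Thermal expansion formula: dL = alpha * L0 * dT
  dL = (8.1 x 10^-6) * 1.52 * 206 = 0.00253627 m
Convert to mm: 0.00253627 * 1000 = 2.5363 mm

2.5363 mm


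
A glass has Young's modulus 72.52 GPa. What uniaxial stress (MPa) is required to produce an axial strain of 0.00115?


Rearrange E = sigma / epsilon:
  sigma = E * epsilon
  E (MPa) = 72.52 * 1000 = 72520
  sigma = 72520 * 0.00115 = 83.4 MPa

83.4 MPa


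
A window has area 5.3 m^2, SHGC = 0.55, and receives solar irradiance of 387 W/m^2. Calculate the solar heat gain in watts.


Solar heat gain: Q = Area * SHGC * Irradiance
  Q = 5.3 * 0.55 * 387 = 1128.1 W

1128.1 W


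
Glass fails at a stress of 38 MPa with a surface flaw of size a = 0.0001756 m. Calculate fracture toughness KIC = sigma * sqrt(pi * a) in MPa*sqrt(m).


Fracture toughness: KIC = sigma * sqrt(pi * a)
  pi * a = pi * 0.0001756 = 0.000551664
  sqrt(pi * a) = 0.023488
  KIC = 38 * 0.023488 = 0.893 MPa*sqrt(m)

0.893 MPa*sqrt(m)


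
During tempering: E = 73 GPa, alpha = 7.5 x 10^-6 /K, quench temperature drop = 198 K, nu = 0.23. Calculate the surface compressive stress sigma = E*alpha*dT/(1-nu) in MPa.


Tempering stress: sigma = E * alpha * dT / (1 - nu)
  E (MPa) = 73 * 1000 = 73000
  Numerator = 73000 * (7.5 x 10^-6) * 198 = 108.405
  Denominator = 1 - 0.23 = 0.77
  sigma = 108.405 / 0.77 = 140.8 MPa

140.8 MPa


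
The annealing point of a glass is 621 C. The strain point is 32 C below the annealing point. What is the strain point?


Strain point = annealing point - difference:
  T_strain = 621 - 32 = 589 C

589 C


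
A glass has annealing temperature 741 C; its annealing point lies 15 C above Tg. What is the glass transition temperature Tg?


Rearrange T_anneal = Tg + offset for Tg:
  Tg = T_anneal - offset = 741 - 15 = 726 C

726 C


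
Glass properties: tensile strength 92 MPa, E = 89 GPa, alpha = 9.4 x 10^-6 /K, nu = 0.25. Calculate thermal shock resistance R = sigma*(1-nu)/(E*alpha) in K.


Thermal shock resistance: R = sigma * (1 - nu) / (E * alpha)
  Numerator = 92 * (1 - 0.25) = 69.0
  Denominator = 89 * 1000 * (9.4 x 10^-6) = 0.8366
  R = 69.0 / 0.8366 = 82.5 K

82.5 K


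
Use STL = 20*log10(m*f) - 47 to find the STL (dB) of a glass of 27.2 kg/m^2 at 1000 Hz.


Mass law: STL = 20 * log10(m * f) - 47
  m * f = 27.2 * 1000 = 27200
  log10(27200) = 4.43457
  STL = 20 * 4.43457 - 47 = 88.6914 - 47 = 41.7 dB

41.7 dB


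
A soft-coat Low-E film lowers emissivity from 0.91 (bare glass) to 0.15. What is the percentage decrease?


Percentage reduction = (1 - coated/uncoated) * 100
  Ratio = 0.15 / 0.91 = 0.1648
  Reduction = (1 - 0.1648) * 100 = 83.5%

83.5%


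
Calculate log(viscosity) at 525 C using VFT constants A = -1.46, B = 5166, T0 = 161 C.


VFT equation: log(eta) = A + B / (T - T0)
  T - T0 = 525 - 161 = 364
  B / (T - T0) = 5166 / 364 = 14.192
  log(eta) = -1.46 + 14.192 = 12.732

12.732


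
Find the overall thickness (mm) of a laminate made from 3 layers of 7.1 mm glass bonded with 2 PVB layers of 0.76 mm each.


Total thickness = glass contribution + PVB contribution
  Glass: 3 * 7.1 = 21.3 mm
  PVB: 2 * 0.76 = 1.52 mm
  Total = 21.3 + 1.52 = 22.82 mm

22.82 mm


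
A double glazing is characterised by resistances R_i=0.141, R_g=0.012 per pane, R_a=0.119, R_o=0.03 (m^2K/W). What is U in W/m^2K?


Total thermal resistance (series):
  R_total = R_in + R_glass + R_air + R_glass + R_out
  R_total = 0.141 + 0.012 + 0.119 + 0.012 + 0.03 = 0.314 m^2K/W
U-value = 1 / R_total = 1 / 0.314 = 3.185 W/m^2K

3.185 W/m^2K


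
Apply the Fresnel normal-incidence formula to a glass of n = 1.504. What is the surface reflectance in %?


Fresnel reflectance at normal incidence:
  R = ((n - 1)/(n + 1))^2
  (n - 1)/(n + 1) = (1.504 - 1)/(1.504 + 1) = 0.201278
  R = 0.201278^2 = 0.0405128
  R(%) = 0.0405128 * 100 = 4.051%

4.051%


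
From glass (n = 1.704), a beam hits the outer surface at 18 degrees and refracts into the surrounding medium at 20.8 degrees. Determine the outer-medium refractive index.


Apply Snell's law: n1 * sin(theta1) = n2 * sin(theta2)
  n2 = n1 * sin(theta1) / sin(theta2)
  sin(18) = 0.309017
  sin(20.8) = 0.355107
  n2 = 1.704 * 0.309017 / 0.355107 = 1.4828

1.4828


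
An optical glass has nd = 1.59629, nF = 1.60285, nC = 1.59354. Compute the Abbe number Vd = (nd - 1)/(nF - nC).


Abbe number formula: Vd = (nd - 1) / (nF - nC)
  nd - 1 = 1.59629 - 1 = 0.59629
  nF - nC = 1.60285 - 1.59354 = 0.00931
  Vd = 0.59629 / 0.00931 = 64.05

64.05


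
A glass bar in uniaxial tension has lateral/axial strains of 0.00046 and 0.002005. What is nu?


Poisson's ratio: nu = lateral strain / axial strain
  nu = 0.00046 / 0.002005 = 0.2294

0.2294


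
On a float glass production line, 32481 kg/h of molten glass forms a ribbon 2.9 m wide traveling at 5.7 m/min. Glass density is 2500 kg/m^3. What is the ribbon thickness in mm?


Ribbon cross-section from mass balance:
  Volume rate = throughput / density = 32481 / 2500 = 12.9924 m^3/h
  thickness = volume rate / (speed * 60 * width), i.e.
  thickness = throughput / (60 * speed * width * density) * 1000
  thickness = 32481 / (60 * 5.7 * 2.9 * 2500) * 1000 = 13.1 mm

13.1 mm


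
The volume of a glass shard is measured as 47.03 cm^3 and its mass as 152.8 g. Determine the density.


Use the definition of density:
  rho = mass / volume
  rho = 152.8 / 47.03 = 3.249 g/cm^3

3.249 g/cm^3


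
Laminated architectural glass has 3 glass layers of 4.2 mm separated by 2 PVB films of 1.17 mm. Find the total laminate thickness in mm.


Total thickness = glass contribution + PVB contribution
  Glass: 3 * 4.2 = 12.6 mm
  PVB: 2 * 1.17 = 2.34 mm
  Total = 12.6 + 2.34 = 14.94 mm

14.94 mm
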